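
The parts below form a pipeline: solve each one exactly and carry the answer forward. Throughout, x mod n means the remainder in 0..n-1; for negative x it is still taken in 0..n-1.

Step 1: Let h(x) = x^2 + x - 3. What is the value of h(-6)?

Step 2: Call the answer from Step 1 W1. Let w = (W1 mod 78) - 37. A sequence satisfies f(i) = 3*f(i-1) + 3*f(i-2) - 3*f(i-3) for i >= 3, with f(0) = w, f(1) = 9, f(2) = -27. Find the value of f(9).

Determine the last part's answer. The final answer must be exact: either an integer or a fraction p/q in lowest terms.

Step 1: 1*(-6)^2 + 1*(-6)^1 - 3 = (36) + (-6) + (-3) = 27; answer 27
Step 2: W1 = 27; w = -10; f(3) = 3*(-27) + 3*(9) - 3*(-10) = -24; iterating: f(3)=-24, f(4)=-180, f(5)=-531, f(6)=-2061, f(7)=-7236, f(8)=-26298, f(9)=-94419; answer -94419

-94419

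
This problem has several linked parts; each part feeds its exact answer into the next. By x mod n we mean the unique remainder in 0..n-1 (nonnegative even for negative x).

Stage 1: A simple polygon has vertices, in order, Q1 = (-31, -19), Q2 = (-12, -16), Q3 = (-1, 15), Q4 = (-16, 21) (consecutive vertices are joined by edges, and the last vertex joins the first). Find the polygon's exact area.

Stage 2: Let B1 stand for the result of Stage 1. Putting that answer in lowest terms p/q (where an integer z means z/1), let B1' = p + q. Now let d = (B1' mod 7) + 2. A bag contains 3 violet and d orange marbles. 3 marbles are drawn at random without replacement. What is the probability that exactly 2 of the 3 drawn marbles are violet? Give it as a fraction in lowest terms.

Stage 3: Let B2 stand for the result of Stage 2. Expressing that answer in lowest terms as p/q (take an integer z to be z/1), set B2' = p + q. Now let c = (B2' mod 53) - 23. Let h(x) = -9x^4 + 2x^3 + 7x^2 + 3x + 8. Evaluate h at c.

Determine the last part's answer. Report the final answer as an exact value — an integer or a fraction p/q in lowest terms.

Stage 1: cross terms: (-31*-16 - -12*-19)=268, (-12*15 - -1*-16)=-196, (-1*21 - -16*15)=219, (-16*-19 - -31*21)=955; twice the area = |1246| = 1246; area = 623; answer 623
Stage 2: B1 = 623; threaded value p + q = 624; d = 3; total draws C(6,3) = 20; favorable C(3,2)*C(3,1) = 9; P = 9/20; answer 9/20
Stage 3: B2 = 9/20; threaded value p + q = 29; c = 6; -9*(6)^4 + 2*(6)^3 + 7*(6)^2 + 3*(6)^1 + 8 = (-11664) + (432) + (252) + (18) + (8) = -10954; answer -10954

-10954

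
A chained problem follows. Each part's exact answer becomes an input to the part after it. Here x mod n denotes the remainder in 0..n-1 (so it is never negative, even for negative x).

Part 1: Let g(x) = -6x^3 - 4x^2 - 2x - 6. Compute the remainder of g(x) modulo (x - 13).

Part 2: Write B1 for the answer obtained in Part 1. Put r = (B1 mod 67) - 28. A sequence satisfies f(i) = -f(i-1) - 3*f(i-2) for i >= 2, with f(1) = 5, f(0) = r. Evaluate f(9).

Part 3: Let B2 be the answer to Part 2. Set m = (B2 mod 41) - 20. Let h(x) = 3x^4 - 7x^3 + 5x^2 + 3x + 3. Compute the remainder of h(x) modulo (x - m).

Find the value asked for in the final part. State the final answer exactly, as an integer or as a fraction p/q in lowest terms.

Part 1: remainder = value at the root: -6*(13)^3 - 4*(13)^2 - 2*(13)^1 - 6 = (-13182) + (-676) + (-26) + (-6) = -13890; answer -13890
Part 2: B1 = -13890; r = 18; f(2) = -1*(5) - 3*(18) = -59; iterating: f(2)=-59, f(3)=44, f(4)=133, f(5)=-265, f(6)=-134, f(7)=929, f(8)=-527, f(9)=-2260; answer -2260
Part 3: B2 = -2260; m = 16; remainder = value at the root: 3*(16)^4 - 7*(16)^3 + 5*(16)^2 + 3*(16)^1 + 3 = (196608) + (-28672) + (1280) + (48) + (3) = 169267; answer 169267

169267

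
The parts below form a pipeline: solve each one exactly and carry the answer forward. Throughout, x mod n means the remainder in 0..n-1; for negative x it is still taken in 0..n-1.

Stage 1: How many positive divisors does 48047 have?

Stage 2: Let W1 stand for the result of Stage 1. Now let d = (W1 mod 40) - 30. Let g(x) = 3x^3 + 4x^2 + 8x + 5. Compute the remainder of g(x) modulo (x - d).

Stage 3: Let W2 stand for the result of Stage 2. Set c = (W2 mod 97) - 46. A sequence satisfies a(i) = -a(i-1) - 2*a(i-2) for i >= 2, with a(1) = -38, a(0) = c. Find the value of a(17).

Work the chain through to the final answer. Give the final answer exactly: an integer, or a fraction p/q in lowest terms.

Stage 1: 48047 = 23 * 2089; number of divisors = (1+1) * (1+1) = 4; answer 4
Stage 2: W1 = 4; d = -26; remainder = value at the root: 3*(-26)^3 + 4*(-26)^2 + 8*(-26)^1 + 5 = (-52728) + (2704) + (-208) + (5) = -50227; answer -50227
Stage 3: W2 = -50227; c = -27; a(2) = -1*(-38) - 2*(-27) = 92; iterating: a(2)=92, a(3)=-16, a(4)=-168, a(5)=200, a(6)=136, a(7)=-536, a(8)=264, a(9)=808, a(10)=-1336, a(11)=-280, a(12)=2952, a(13)=-2392, a(14)=-3512, a(15)=8296, a(16)=-1272, a(17)=-15320; answer -15320

-15320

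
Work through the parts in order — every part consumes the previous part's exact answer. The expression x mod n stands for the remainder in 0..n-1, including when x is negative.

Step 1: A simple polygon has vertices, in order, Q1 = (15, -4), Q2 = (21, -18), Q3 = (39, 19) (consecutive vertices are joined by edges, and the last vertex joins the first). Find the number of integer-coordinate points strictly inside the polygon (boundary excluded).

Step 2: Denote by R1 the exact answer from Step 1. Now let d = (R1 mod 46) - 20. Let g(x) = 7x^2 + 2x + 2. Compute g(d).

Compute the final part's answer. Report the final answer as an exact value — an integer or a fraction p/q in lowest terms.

Step 1: cross terms: (15*-18 - 21*-4)=-186, (21*19 - 39*-18)=1101, (39*-4 - 15*19)=-441; twice the area = |474| = 474; area = 237; boundary points = 2 + 1 + 1 = 4; strictly interior points = area - boundary/2 + 1 = 236; answer 236
Step 2: R1 = 236; d = -14; 7*(-14)^2 + 2*(-14)^1 + 2 = (1372) + (-28) + (2) = 1346; answer 1346

1346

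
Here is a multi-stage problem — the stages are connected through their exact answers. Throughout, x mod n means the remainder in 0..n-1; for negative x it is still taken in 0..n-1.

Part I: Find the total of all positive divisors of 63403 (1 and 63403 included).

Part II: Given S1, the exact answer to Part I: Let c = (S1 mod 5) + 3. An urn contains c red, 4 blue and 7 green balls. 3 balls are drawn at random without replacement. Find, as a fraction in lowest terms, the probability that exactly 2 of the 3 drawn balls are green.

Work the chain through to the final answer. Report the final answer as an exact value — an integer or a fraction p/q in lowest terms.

Part I: 63403 = 19 * 47 * 71; sigma = (1 + 19) * (1 + 47) * (1 + 71) = 20 * 48 * 72 = 69120; answer 69120
Part II: S1 = 69120; c = 3; total draws C(14,3) = 364; favorable C(7,2)*C(7,1) = 147; P = 21/52; answer 21/52

21/52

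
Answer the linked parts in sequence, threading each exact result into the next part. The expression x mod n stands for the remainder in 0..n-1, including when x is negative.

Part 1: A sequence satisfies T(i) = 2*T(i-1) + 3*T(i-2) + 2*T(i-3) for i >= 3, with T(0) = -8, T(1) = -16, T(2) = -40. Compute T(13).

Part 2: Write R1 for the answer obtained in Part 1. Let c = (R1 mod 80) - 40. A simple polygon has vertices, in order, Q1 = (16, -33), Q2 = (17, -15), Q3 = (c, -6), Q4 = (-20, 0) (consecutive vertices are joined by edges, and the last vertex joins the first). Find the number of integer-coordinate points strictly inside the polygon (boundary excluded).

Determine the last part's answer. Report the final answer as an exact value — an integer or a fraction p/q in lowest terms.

557

Part 1: T(3) = 2*(-40) + 3*(-16) + 2*(-8) = -144; iterating: T(3)=-144, T(4)=-440, T(5)=-1392, T(6)=-4392, T(7)=-13840, T(8)=-43640, T(9)=-137584, T(10)=-433768, T(11)=-1367568, T(12)=-4311608, T(13)=-13593456; answer -13593456
Part 2: R1 = -13593456; c = 24; cross terms: (16*-15 - 17*-33)=321, (17*-6 - 24*-15)=258, (24*0 - -20*-6)=-120, (-20*-33 - 16*0)=660; twice the area = |1119| = 1119; area = 1119/2; boundary points = 1 + 1 + 2 + 3 = 7; strictly interior points = area - boundary/2 + 1 = 557; answer 557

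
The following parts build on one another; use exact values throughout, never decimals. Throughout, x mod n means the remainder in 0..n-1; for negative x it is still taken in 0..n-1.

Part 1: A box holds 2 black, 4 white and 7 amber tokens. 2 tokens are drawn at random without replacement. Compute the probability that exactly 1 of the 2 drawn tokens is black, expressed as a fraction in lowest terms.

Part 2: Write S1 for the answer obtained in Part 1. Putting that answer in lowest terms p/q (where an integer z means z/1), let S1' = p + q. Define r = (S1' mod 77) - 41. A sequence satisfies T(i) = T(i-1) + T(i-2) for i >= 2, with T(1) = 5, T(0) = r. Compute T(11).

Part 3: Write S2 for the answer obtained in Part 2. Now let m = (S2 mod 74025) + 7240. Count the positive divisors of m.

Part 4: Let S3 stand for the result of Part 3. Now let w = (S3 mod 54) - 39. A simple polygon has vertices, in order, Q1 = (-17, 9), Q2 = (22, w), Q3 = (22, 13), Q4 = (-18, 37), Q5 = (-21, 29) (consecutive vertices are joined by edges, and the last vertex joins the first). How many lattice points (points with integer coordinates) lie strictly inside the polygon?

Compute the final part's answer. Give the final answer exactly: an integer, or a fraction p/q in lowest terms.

Part 1: total draws C(13,2) = 78; favorable C(2,1)*C(11,1) = 22; P = 11/39; answer 11/39
Part 2: S1 = 11/39; threaded value p + q = 50; r = 9; T(2) = 1*(5) + 1*(9) = 14; iterating: T(2)=14, T(3)=19, T(4)=33, T(5)=52, T(6)=85, T(7)=137, T(8)=222, T(9)=359, T(10)=581, T(11)=940; answer 940
Part 3: S2 = 940; m = 8180; 8180 = 2^2 * 5 * 409; number of divisors = (2+1) * (1+1) * (1+1) = 12; answer 12
Part 4: S3 = 12; w = -27; cross terms: (-17*-27 - 22*9)=261, (22*13 - 22*-27)=880, (22*37 - -18*13)=1048, (-18*29 - -21*37)=255, (-21*9 - -17*29)=304; twice the area = |2748| = 2748; area = 1374; boundary points = 3 + 40 + 8 + 1 + 4 = 56; strictly interior points = area - boundary/2 + 1 = 1347; answer 1347

1347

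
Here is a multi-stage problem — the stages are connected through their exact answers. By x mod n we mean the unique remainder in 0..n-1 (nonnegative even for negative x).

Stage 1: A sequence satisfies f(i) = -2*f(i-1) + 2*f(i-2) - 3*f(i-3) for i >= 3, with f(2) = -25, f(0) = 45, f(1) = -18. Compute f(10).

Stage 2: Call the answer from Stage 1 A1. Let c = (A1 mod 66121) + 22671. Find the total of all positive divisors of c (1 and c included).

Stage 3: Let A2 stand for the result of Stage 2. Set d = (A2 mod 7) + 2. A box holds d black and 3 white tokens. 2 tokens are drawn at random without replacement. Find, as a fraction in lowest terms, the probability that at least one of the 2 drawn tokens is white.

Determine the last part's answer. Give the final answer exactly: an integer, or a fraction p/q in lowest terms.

4/5

Stage 1: f(3) = -2*(-25) + 2*(-18) - 3*(45) = -121; iterating: f(3)=-121, f(4)=246, f(5)=-659, f(6)=2173, f(7)=-6402, f(8)=19127, f(9)=-57577, f(10)=172614; answer 172614
Stage 2: A1 = 172614; c = 63043; 63043 = 23 * 2741; sigma = (1 + 23) * (1 + 2741) = 24 * 2742 = 65808; answer 65808
Stage 3: A2 = 65808; d = 3; total draws C(6,2) = 15; complement C(3,2) = 3; favorable 15 - 3 = 12; P = 4/5; answer 4/5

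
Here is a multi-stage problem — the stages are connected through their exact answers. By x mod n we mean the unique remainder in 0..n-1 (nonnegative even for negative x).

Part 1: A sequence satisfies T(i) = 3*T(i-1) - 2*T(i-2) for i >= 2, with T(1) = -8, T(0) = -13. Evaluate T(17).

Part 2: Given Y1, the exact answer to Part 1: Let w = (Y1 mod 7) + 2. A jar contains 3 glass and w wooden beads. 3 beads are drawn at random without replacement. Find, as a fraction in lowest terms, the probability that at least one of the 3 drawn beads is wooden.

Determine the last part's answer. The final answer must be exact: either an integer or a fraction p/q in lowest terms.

Part 1: T(2) = 3*(-8) - 2*(-13) = 2; iterating: T(2)=2, T(3)=22, T(4)=62, T(5)=142, T(6)=302, T(7)=622, T(8)=1262, T(9)=2542, T(10)=5102, T(11)=10222, T(12)=20462, T(13)=40942, T(14)=81902, T(15)=163822, T(16)=327662, T(17)=655342; answer 655342
Part 2: Y1 = 655342; w = 4; total draws C(7,3) = 35; complement C(3,3) = 1; favorable 35 - 1 = 34; P = 34/35; answer 34/35

34/35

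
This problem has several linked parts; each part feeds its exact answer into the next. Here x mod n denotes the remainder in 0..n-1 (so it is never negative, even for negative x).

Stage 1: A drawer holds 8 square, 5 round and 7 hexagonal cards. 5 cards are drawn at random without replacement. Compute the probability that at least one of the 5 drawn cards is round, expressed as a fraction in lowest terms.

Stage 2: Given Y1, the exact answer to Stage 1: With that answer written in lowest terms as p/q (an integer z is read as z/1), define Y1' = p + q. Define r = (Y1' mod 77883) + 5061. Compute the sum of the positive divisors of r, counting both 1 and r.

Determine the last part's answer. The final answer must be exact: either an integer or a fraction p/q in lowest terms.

Stage 1: total draws C(20,5) = 15504; complement C(15,5) = 3003; favorable 15504 - 3003 = 12501; P = 4167/5168; answer 4167/5168
Stage 2: Y1 = 4167/5168; threaded value p + q = 9335; r = 14396; 14396 = 2^2 * 59 * 61; sigma = (1 + 2 + 4) * (1 + 59) * (1 + 61) = 7 * 60 * 62 = 26040; answer 26040

26040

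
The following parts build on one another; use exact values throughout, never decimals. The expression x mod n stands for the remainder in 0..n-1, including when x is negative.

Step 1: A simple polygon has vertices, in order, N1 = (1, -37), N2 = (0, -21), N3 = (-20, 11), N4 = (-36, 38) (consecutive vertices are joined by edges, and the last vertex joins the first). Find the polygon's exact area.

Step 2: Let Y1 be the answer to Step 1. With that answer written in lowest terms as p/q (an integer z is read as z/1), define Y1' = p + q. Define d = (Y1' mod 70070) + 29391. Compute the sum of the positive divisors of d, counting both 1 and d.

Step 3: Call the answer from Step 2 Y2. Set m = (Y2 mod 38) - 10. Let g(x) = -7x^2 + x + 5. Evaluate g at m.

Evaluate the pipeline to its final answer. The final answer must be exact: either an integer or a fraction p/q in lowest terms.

Step 1: cross terms: (1*-21 - 0*-37)=-21, (0*11 - -20*-21)=-420, (-20*38 - -36*11)=-364, (-36*-37 - 1*38)=1294; twice the area = |489| = 489; area = 489/2; answer 489/2
Step 2: Y1 = 489/2; threaded value p + q = 491; d = 29882; 29882 = 2 * 67 * 223; sigma = (1 + 2) * (1 + 67) * (1 + 223) = 3 * 68 * 224 = 45696; answer 45696
Step 3: Y2 = 45696; m = 10; -7*(10)^2 + 1*(10)^1 + 5 = (-700) + (10) + (5) = -685; answer -685

-685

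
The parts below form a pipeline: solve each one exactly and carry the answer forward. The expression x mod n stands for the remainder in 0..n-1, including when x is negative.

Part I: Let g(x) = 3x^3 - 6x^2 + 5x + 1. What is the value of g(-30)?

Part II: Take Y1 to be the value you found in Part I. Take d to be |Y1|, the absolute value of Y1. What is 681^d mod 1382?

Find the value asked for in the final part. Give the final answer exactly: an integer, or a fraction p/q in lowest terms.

Part I: 3*(-30)^3 - 6*(-30)^2 + 5*(-30)^1 + 1 = (-81000) + (-5400) + (-150) + (1) = -86549; answer -86549
Part II: Y1 = -86549; d = 86549; squarings mod 1382: 681^1=681, 681^2=791, 681^4=1017, 681^8=553, 681^16=387, 681^32=513, 681^64=589, 681^128=39, 681^256=139, 681^512=1355, 681^1024=729, 681^2048=753, 681^4096=389, 681^8192=683, 681^16384=755, 681^32768=641, 681^65536=427; 681^86549 = 681^1 * 681^4 * 681^16 * 681^512 * 681^4096 * 681^16384 * 681^65536 = 149 (mod 1382); answer 149

149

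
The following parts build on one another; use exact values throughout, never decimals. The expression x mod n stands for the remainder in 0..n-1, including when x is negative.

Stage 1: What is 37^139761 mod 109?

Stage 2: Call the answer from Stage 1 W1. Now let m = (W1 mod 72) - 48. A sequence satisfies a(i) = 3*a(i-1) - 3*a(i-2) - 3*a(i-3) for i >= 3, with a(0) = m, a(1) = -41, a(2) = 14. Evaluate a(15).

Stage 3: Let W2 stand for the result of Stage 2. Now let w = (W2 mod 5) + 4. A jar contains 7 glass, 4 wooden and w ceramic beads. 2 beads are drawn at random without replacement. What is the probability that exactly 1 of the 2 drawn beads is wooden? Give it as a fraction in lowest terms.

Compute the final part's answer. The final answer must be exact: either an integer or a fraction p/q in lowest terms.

2/5

Stage 1: squarings mod 109: 37^1=37, 37^2=61, 37^4=15, 37^8=7, 37^16=49, 37^32=3, 37^64=9, 37^128=81, 37^256=21, 37^512=5, 37^1024=25, 37^2048=80, 37^4096=78, 37^8192=89, 37^16384=73, 37^32768=97, 37^65536=35, 37^131072=26; 37^139761 = 37^1 * 37^16 * 37^32 * 37^64 * 37^128 * 37^256 * 37^8192 * 37^131072 = 41 (mod 109); answer 41
Stage 2: W1 = 41; m = -7; a(3) = 3*(14) - 3*(-41) - 3*(-7) = 186; iterating: a(3)=186, a(4)=639, a(5)=1317, a(6)=1476, a(7)=-1440, a(8)=-12699, a(9)=-38205, a(10)=-72198, a(11)=-63882, a(12)=139563, a(13)=826929, a(14)=2253744, a(15)=3861756; answer 3861756
Stage 3: W2 = 3861756; w = 5; total draws C(16,2) = 120; favorable C(4,1)*C(12,1) = 48; P = 2/5; answer 2/5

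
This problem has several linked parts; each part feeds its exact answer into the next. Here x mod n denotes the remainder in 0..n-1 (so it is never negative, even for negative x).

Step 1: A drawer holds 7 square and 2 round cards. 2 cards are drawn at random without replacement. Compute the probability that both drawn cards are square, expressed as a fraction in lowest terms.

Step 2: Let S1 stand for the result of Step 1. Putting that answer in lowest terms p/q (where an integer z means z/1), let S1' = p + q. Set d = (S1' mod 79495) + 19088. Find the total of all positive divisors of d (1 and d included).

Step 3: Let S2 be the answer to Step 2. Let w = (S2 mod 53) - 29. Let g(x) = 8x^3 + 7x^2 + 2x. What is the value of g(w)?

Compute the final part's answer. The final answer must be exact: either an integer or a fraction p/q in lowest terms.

-170184

Step 1: total draws C(9,2) = 36; favorable C(7,2) = 21; P = 7/12; answer 7/12
Step 2: S1 = 7/12; threaded value p + q = 19; d = 19107; 19107 = 3^2 * 11 * 193; sigma = (1 + 3 + 9) * (1 + 11) * (1 + 193) = 13 * 12 * 194 = 30264; answer 30264
Step 3: S2 = 30264; w = -28; 8*(-28)^3 + 7*(-28)^2 + 2*(-28)^1 = (-175616) + (5488) + (-56) = -170184; answer -170184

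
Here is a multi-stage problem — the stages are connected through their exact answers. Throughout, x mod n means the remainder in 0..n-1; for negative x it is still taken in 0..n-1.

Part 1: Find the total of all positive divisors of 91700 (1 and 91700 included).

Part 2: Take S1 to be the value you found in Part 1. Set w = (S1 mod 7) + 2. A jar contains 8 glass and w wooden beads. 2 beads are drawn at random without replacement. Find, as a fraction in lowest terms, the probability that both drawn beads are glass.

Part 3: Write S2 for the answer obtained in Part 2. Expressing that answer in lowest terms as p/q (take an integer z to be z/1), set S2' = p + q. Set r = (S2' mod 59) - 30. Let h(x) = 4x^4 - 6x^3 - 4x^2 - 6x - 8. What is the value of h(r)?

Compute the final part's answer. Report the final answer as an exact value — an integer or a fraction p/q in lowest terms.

285784

Part 1: 91700 = 2^2 * 5^2 * 7 * 131; sigma = (1 + 2 + 4) * (1 + 5 + 25) * (1 + 7) * (1 + 131) = 7 * 31 * 8 * 132 = 229152; answer 229152
Part 2: S1 = 229152; w = 2; total draws C(10,2) = 45; favorable C(8,2) = 28; P = 28/45; answer 28/45
Part 3: S2 = 28/45; threaded value p + q = 73; r = -16; 4*(-16)^4 - 6*(-16)^3 - 4*(-16)^2 - 6*(-16)^1 - 8 = (262144) + (24576) + (-1024) + (96) + (-8) = 285784; answer 285784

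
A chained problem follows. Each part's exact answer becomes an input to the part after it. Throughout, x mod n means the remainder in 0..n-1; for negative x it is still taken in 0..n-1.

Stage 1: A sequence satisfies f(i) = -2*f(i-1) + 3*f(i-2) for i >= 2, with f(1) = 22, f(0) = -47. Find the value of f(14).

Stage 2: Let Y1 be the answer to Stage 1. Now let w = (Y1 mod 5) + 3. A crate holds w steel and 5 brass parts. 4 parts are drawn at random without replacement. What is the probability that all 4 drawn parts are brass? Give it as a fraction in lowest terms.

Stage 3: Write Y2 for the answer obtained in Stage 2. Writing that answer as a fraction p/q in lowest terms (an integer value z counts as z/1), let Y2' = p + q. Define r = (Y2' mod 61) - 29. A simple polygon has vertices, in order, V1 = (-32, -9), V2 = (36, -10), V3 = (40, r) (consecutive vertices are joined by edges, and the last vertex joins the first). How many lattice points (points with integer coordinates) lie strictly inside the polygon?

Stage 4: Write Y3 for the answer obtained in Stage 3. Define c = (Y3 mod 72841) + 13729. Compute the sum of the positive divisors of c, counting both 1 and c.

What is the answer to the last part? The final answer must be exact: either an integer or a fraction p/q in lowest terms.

14112

Stage 1: f(2) = -2*(22) + 3*(-47) = -185; iterating: f(2)=-185, f(3)=436, f(4)=-1427, f(5)=4162, f(6)=-12605, f(7)=37696, f(8)=-113207, f(9)=339502, f(10)=-1018625, f(11)=3055756, f(12)=-9167387, f(13)=27502042, f(14)=-82506245; answer -82506245
Stage 2: Y1 = -82506245; w = 3; total draws C(8,4) = 70; favorable C(5,4) = 5; P = 1/14; answer 1/14
Stage 3: Y2 = 1/14; threaded value p + q = 15; r = -14; cross terms: (-32*-10 - 36*-9)=644, (36*-14 - 40*-10)=-104, (40*-9 - -32*-14)=-808; twice the area = |-268| = 268; area = 134; boundary points = 1 + 4 + 1 = 6; strictly interior points = area - boundary/2 + 1 = 132; answer 132
Stage 4: Y3 = 132; c = 13861; 13861 = 83 * 167; sigma = (1 + 83) * (1 + 167) = 84 * 168 = 14112; answer 14112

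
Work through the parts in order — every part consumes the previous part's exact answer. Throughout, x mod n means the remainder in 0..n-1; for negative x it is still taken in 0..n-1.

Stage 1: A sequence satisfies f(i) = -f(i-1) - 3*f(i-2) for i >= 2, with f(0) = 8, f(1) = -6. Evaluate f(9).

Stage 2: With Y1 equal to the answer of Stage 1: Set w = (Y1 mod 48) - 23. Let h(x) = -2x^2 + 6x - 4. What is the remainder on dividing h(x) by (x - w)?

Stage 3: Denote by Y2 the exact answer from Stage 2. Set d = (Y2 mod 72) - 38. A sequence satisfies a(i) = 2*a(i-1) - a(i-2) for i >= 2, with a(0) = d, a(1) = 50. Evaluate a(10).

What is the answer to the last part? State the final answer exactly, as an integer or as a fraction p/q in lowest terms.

626

Stage 1: f(2) = -1*(-6) - 3*(8) = -18; iterating: f(2)=-18, f(3)=36, f(4)=18, f(5)=-126, f(6)=72, f(7)=306, f(8)=-522, f(9)=-396; answer -396
Stage 2: Y1 = -396; w = 13; remainder = value at the root: -2*(13)^2 + 6*(13)^1 - 4 = (-338) + (78) + (-4) = -264; answer -264
Stage 3: Y2 = -264; d = -14; a(2) = 2*(50) - 1*(-14) = 114; iterating: a(2)=114, a(3)=178, a(4)=242, a(5)=306, a(6)=370, a(7)=434, a(8)=498, a(9)=562, a(10)=626; answer 626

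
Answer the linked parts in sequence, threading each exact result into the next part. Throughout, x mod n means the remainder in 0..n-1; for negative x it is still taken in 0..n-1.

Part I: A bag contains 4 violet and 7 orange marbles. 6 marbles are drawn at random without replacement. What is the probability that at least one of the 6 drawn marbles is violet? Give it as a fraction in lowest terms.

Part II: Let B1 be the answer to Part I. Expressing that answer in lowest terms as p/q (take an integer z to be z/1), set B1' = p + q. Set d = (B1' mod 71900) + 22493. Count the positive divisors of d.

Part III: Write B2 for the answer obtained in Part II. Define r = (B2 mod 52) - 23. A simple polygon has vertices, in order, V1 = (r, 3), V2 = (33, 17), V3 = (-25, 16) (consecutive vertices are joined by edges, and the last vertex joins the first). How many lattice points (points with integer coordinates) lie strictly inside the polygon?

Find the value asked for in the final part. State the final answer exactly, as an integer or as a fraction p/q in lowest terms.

Part I: total draws C(11,6) = 462; complement C(7,6) = 7; favorable 462 - 7 = 455; P = 65/66; answer 65/66
Part II: B1 = 65/66; threaded value p + q = 131; d = 22624; 22624 = 2^5 * 7 * 101; number of divisors = (5+1) * (1+1) * (1+1) = 24; answer 24
Part III: B2 = 24; r = 1; cross terms: (1*17 - 33*3)=-82, (33*16 - -25*17)=953, (-25*3 - 1*16)=-91; twice the area = |780| = 780; area = 390; boundary points = 2 + 1 + 13 = 16; strictly interior points = area - boundary/2 + 1 = 383; answer 383

383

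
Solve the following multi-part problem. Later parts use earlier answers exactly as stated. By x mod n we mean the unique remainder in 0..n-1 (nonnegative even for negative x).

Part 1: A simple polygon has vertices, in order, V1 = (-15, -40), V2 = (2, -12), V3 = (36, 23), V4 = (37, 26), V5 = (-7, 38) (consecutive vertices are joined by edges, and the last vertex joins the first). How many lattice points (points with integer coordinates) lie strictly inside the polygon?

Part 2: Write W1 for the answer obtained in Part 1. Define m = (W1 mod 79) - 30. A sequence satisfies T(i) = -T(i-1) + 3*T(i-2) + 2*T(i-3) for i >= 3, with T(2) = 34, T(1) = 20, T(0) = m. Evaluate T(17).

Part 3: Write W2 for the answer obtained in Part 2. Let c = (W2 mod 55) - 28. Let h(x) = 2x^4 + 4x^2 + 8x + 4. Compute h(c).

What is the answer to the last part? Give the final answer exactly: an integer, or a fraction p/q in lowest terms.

Part 1: cross terms: (-15*-12 - 2*-40)=260, (2*23 - 36*-12)=478, (36*26 - 37*23)=85, (37*38 - -7*26)=1588, (-7*-40 - -15*38)=850; twice the area = |3261| = 3261; area = 3261/2; boundary points = 1 + 1 + 1 + 4 + 2 = 9; strictly interior points = area - boundary/2 + 1 = 1627; answer 1627
Part 2: W1 = 1627; m = 17; T(3) = -1*(34) + 3*(20) + 2*(17) = 60; iterating: T(3)=60, T(4)=82, T(5)=166, T(6)=200, T(7)=462, T(8)=470, T(9)=1316, T(10)=1018, T(11)=3870, T(12)=1816, T(13)=11830, T(14)=1358, T(15)=37764, T(16)=-10030, T(17)=126038; answer 126038
Part 3: W2 = 126038; c = 5; 2*(5)^4 + 4*(5)^2 + 8*(5)^1 + 4 = (1250) + (100) + (40) + (4) = 1394; answer 1394

1394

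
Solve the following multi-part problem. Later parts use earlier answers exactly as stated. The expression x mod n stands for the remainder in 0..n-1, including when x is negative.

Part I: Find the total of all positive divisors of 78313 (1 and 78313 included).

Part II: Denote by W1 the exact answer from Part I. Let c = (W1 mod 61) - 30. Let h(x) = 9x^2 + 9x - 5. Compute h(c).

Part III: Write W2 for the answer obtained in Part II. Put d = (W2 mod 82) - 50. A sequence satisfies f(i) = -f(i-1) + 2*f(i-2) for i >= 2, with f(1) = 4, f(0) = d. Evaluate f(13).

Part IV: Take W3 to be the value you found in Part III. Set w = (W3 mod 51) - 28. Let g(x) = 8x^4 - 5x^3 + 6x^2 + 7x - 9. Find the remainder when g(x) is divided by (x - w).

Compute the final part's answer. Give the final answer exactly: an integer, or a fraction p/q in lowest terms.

Part I: 78313 = 71 * 1103; sigma = (1 + 71) * (1 + 1103) = 72 * 1104 = 79488; answer 79488
Part II: W1 = 79488; c = -25; 9*(-25)^2 + 9*(-25)^1 - 5 = (5625) + (-225) + (-5) = 5395; answer 5395
Part III: W2 = 5395; d = 15; f(2) = -1*(4) + 2*(15) = 26; iterating: f(2)=26, f(3)=-18, f(4)=70, f(5)=-106, f(6)=246, f(7)=-458, f(8)=950, f(9)=-1866, f(10)=3766, f(11)=-7498, f(12)=15030, f(13)=-30026; answer -30026
Part IV: W3 = -30026; w = -15; remainder = value at the root: 8*(-15)^4 - 5*(-15)^3 + 6*(-15)^2 + 7*(-15)^1 - 9 = (405000) + (16875) + (1350) + (-105) + (-9) = 423111; answer 423111

423111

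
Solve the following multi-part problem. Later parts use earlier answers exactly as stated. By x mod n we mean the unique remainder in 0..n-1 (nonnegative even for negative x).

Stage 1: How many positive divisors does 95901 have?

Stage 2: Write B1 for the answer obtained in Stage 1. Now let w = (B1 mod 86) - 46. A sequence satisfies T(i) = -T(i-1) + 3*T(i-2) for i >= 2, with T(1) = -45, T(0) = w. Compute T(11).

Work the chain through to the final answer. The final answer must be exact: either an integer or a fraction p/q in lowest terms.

11391

Stage 1: 95901 = 3 * 13 * 2459; number of divisors = (1+1) * (1+1) * (1+1) = 8; answer 8
Stage 2: B1 = 8; w = -38; T(2) = -1*(-45) + 3*(-38) = -69; iterating: T(2)=-69, T(3)=-66, T(4)=-141, T(5)=-57, T(6)=-366, T(7)=195, T(8)=-1293, T(9)=1878, T(10)=-5757, T(11)=11391; answer 11391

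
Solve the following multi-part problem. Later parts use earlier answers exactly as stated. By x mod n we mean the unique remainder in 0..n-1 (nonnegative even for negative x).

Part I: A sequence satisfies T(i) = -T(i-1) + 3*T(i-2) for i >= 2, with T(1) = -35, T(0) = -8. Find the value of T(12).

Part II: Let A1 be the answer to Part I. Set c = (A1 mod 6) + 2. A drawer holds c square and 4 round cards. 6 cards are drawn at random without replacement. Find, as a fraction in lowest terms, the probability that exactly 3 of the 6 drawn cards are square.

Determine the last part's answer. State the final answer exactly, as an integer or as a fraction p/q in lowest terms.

4/7

Part I: T(2) = -1*(-35) + 3*(-8) = 11; iterating: T(2)=11, T(3)=-116, T(4)=149, T(5)=-497, T(6)=944, T(7)=-2435, T(8)=5267, T(9)=-12572, T(10)=28373, T(11)=-66089, T(12)=151208; answer 151208
Part II: A1 = 151208; c = 4; total draws C(8,6) = 28; favorable C(4,3)*C(4,3) = 16; P = 4/7; answer 4/7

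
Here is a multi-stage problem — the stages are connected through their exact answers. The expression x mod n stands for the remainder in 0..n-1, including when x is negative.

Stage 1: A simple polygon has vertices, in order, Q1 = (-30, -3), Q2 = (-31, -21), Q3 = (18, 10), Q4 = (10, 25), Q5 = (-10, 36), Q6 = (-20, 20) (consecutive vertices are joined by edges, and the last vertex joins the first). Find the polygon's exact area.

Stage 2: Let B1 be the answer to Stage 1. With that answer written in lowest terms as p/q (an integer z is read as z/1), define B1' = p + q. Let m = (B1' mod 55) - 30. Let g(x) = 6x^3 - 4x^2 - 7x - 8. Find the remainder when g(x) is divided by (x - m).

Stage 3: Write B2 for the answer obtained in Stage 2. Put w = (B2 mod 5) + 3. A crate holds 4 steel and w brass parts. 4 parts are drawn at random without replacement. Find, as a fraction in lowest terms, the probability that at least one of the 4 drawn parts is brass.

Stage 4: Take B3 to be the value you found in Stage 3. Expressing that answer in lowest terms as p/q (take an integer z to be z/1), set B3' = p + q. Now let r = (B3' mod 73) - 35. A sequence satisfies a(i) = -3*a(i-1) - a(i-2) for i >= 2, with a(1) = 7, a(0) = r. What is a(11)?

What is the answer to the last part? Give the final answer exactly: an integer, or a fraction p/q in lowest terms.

353987

Stage 1: cross terms: (-30*-21 - -31*-3)=537, (-31*10 - 18*-21)=68, (18*25 - 10*10)=350, (10*36 - -10*25)=610, (-10*20 - -20*36)=520, (-20*-3 - -30*20)=660; twice the area = |2745| = 2745; area = 2745/2; answer 2745/2
Stage 2: B1 = 2745/2; threaded value p + q = 2747; m = 22; remainder = value at the root: 6*(22)^3 - 4*(22)^2 - 7*(22)^1 - 8 = (63888) + (-1936) + (-154) + (-8) = 61790; answer 61790
Stage 3: B2 = 61790; w = 3; total draws C(7,4) = 35; complement C(4,4) = 1; favorable 35 - 1 = 34; P = 34/35; answer 34/35
Stage 4: B3 = 34/35; threaded value p + q = 69; r = 34; a(2) = -3*(7) - 1*(34) = -55; iterating: a(2)=-55, a(3)=158, a(4)=-419, a(5)=1099, a(6)=-2878, a(7)=7535, a(8)=-19727, a(9)=51646, a(10)=-135211, a(11)=353987; answer 353987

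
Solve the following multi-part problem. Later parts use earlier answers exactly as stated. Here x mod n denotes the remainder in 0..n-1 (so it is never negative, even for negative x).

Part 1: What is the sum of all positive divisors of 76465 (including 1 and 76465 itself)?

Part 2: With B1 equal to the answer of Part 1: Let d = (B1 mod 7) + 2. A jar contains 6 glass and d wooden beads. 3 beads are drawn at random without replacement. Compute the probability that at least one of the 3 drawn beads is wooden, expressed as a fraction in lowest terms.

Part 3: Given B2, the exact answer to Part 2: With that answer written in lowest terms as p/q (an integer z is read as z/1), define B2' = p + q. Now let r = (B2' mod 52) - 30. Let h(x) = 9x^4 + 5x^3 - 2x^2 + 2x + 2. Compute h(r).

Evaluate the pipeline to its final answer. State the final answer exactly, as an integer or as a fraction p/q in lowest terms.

Part 1: 76465 = 5 * 41 * 373; sigma = (1 + 5) * (1 + 41) * (1 + 373) = 6 * 42 * 374 = 94248; answer 94248
Part 2: B1 = 94248; d = 2; total draws C(8,3) = 56; complement C(6,3) = 20; favorable 56 - 20 = 36; P = 9/14; answer 9/14
Part 3: B2 = 9/14; threaded value p + q = 23; r = -7; 9*(-7)^4 + 5*(-7)^3 - 2*(-7)^2 + 2*(-7)^1 + 2 = (21609) + (-1715) + (-98) + (-14) + (2) = 19784; answer 19784

19784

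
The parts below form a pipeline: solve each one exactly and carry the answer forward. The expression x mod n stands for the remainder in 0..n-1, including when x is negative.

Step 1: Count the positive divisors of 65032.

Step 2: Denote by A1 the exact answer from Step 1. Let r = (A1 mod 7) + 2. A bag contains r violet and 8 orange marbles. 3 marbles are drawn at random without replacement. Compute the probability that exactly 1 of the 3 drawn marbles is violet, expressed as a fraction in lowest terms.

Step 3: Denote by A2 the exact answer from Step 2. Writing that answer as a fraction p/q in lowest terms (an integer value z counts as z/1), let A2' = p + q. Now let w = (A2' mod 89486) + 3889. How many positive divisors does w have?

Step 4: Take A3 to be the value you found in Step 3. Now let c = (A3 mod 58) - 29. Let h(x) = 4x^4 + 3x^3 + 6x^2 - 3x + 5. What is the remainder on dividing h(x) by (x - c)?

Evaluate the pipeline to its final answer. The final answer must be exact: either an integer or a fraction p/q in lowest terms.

Step 1: 65032 = 2^3 * 11 * 739; number of divisors = (3+1) * (1+1) * (1+1) = 16; answer 16
Step 2: A1 = 16; r = 4; total draws C(12,3) = 220; favorable C(4,1)*C(8,2) = 112; P = 28/55; answer 28/55
Step 3: A2 = 28/55; threaded value p + q = 83; w = 3972; 3972 = 2^2 * 3 * 331; number of divisors = (2+1) * (1+1) * (1+1) = 12; answer 12
Step 4: A3 = 12; c = -17; remainder = value at the root: 4*(-17)^4 + 3*(-17)^3 + 6*(-17)^2 - 3*(-17)^1 + 5 = (334084) + (-14739) + (1734) + (51) + (5) = 321135; answer 321135

321135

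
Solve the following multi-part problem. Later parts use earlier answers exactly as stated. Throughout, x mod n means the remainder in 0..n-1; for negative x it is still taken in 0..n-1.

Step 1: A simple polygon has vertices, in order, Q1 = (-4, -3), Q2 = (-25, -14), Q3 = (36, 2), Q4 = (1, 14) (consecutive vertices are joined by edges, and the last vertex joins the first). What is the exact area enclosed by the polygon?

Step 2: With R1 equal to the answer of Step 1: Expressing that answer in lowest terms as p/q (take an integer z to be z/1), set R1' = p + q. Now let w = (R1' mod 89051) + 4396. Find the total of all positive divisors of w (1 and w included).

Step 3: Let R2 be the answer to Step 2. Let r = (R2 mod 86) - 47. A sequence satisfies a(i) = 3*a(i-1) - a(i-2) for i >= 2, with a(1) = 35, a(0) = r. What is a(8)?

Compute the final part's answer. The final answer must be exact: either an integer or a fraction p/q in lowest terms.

Step 1: cross terms: (-4*-14 - -25*-3)=-19, (-25*2 - 36*-14)=454, (36*14 - 1*2)=502, (1*-3 - -4*14)=53; twice the area = |990| = 990; area = 495; answer 495
Step 2: R1 = 495; threaded value p + q = 496; w = 4892; 4892 = 2^2 * 1223; sigma = (1 + 2 + 4) * (1 + 1223) = 7 * 1224 = 8568; answer 8568
Step 3: R2 = 8568; r = 7; a(2) = 3*(35) - 1*(7) = 98; iterating: a(2)=98, a(3)=259, a(4)=679, a(5)=1778, a(6)=4655, a(7)=12187, a(8)=31906; answer 31906

31906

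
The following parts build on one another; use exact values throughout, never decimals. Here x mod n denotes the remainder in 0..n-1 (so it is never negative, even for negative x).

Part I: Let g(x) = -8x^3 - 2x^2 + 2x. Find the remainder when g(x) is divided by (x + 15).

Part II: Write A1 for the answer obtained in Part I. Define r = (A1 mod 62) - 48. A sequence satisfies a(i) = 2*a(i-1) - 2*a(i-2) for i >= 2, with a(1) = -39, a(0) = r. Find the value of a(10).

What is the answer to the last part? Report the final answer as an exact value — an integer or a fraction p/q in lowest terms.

Part I: remainder = value at the root: -8*(-15)^3 - 2*(-15)^2 + 2*(-15)^1 = (27000) + (-450) + (-30) = 26520; answer 26520
Part II: A1 = 26520; r = -2; a(2) = 2*(-39) - 2*(-2) = -74; iterating: a(2)=-74, a(3)=-70, a(4)=8, a(5)=156, a(6)=296, a(7)=280, a(8)=-32, a(9)=-624, a(10)=-1184; answer -1184

-1184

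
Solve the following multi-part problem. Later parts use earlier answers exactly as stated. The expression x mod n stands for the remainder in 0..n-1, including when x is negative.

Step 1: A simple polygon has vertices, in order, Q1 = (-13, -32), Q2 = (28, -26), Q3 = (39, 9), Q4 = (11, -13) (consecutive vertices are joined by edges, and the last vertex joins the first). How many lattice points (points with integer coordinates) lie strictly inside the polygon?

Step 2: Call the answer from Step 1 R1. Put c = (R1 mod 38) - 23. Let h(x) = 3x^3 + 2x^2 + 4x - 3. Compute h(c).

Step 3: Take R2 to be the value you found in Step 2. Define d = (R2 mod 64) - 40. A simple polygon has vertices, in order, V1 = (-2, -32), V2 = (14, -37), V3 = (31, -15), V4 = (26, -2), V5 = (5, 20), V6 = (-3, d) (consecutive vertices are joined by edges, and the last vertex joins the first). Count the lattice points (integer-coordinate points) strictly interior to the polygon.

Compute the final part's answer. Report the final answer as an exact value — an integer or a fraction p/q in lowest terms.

Step 1: cross terms: (-13*-26 - 28*-32)=1234, (28*9 - 39*-26)=1266, (39*-13 - 11*9)=-606, (11*-32 - -13*-13)=-521; twice the area = |1373| = 1373; area = 1373/2; boundary points = 1 + 1 + 2 + 1 = 5; strictly interior points = area - boundary/2 + 1 = 685; answer 685
Step 2: R1 = 685; c = -22; 3*(-22)^3 + 2*(-22)^2 + 4*(-22)^1 - 3 = (-31944) + (968) + (-88) + (-3) = -31067; answer -31067
Step 3: R2 = -31067; d = -3; cross terms: (-2*-37 - 14*-32)=522, (14*-15 - 31*-37)=937, (31*-2 - 26*-15)=328, (26*20 - 5*-2)=530, (5*-3 - -3*20)=45, (-3*-32 - -2*-3)=90; twice the area = |2452| = 2452; area = 1226; boundary points = 1 + 1 + 1 + 1 + 1 + 1 = 6; strictly interior points = area - boundary/2 + 1 = 1224; answer 1224

1224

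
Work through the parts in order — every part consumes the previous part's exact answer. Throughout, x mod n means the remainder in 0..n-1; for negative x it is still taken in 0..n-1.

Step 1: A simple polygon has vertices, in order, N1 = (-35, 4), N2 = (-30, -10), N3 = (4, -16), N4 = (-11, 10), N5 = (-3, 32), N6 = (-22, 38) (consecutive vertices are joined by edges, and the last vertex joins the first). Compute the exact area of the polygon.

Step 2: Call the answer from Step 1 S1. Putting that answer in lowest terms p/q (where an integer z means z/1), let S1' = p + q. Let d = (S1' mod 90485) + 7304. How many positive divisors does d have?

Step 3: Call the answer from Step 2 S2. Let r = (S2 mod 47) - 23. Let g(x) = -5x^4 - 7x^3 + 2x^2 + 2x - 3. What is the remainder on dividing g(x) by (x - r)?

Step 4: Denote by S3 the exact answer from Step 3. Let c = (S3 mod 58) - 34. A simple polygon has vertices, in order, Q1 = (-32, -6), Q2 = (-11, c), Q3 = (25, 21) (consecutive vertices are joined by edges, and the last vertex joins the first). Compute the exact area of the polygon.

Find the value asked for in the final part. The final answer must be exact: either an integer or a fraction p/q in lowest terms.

Step 1: cross terms: (-35*-10 - -30*4)=470, (-30*-16 - 4*-10)=520, (4*10 - -11*-16)=-136, (-11*32 - -3*10)=-322, (-3*38 - -22*32)=590, (-22*4 - -35*38)=1242; twice the area = |2364| = 2364; area = 1182; answer 1182
Step 2: S1 = 1182; threaded value p + q = 1183; d = 8487; 8487 = 3^2 * 23 * 41; number of divisors = (2+1) * (1+1) * (1+1) = 12; answer 12
Step 3: S2 = 12; r = -11; remainder = value at the root: -5*(-11)^4 - 7*(-11)^3 + 2*(-11)^2 + 2*(-11)^1 - 3 = (-73205) + (9317) + (242) + (-22) + (-3) = -63671; answer -63671
Step 4: S3 = -63671; c = -21; cross terms: (-32*-21 - -11*-6)=606, (-11*21 - 25*-21)=294, (25*-6 - -32*21)=522; twice the area = |1422| = 1422; area = 711; answer 711

711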